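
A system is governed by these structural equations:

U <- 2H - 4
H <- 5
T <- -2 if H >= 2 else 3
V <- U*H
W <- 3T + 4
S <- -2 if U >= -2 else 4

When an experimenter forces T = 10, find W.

Under do(T=10), the mechanism T <- -2 if H >= 2 else 3 is discarded; T is fixed at 10.
W = 3T + 4  [with T=10]  = 34

34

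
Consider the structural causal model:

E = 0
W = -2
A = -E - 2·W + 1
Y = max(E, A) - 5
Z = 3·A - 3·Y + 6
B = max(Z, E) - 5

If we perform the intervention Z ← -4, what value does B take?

The intervention breaks the incoming arrows to Z: Z = 3·A - 3·Y + 6 no longer applies, and Z = -4.
B = max(Z, E) - 5  [with Z=-4, E=0]  = -5

-5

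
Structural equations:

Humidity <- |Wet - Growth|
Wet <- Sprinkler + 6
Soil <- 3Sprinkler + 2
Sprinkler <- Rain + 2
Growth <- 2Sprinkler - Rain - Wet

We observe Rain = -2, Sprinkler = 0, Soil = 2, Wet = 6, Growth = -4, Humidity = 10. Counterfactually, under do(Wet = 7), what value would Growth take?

-5

Intervening sets Wet = 7 and removes its equation (Wet <- Sprinkler + 6).
Sprinkler = Rain + 2  [with Rain=-2]  = 0
Growth = 2Sprinkler - Rain - Wet  [with Sprinkler=0, Rain=-2, Wet=7]  = -5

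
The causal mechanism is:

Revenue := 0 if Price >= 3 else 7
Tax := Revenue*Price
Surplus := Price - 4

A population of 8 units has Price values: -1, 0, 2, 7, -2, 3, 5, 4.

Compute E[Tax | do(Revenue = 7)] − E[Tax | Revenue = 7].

17.5

Every unit gets Revenue=7 under the intervention. Tax values become -7, 0, 14, 49, -14, 21, 35, 28; E[Tax|do(Revenue=7)] = 15.75.
E[Tax|Revenue=7] averages over only the 4 units with Revenue=7 (Price = -1, 0, 2, -2): Tax = -7, 0, 14, -14, mean -1.75.
Difference = 15.75 − (-1.75) = 17.5.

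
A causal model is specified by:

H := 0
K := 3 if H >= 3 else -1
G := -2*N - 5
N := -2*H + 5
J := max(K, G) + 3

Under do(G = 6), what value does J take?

9

Intervening sets G = 6 and removes its equation (G := -2*N - 5).
K = 3 if H >= 3 else -1  [with H=0]  = -1
J = max(K, G) + 3  [with K=-1, G=6]  = 9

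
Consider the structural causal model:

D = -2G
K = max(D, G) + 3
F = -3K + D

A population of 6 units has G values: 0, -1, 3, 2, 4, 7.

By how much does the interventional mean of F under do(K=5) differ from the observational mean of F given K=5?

-4

do(K=5) breaks K's dependence on G. With K=5 fixed, F across the units is -15, -13, -21, -19, -23, -29, mean -20.
E[F|K=5] averages over only the 2 units with K=5 (G = -1, 2): F = -13, -19, mean -16.
Difference = -20 − (-16) = -4.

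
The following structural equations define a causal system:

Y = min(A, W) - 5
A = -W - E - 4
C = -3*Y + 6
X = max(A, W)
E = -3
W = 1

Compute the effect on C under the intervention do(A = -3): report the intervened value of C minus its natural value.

3

The intervention breaks the incoming arrows to A: A = -W - E - 4 no longer applies, and A = -3.
Y = min(A, W) - 5  [with A=-3, W=1]  = -8
C = -3*Y + 6  [with Y=-8]  = 30
Without intervention: A = -W - E - 4  [with W=1, E=-3]  = -2; Y = min(A, W) - 5  [with A=-2, W=1]  = -7; C = -3*Y + 6  [with Y=-7]  = 27.
Change = 30 − 27 = 3.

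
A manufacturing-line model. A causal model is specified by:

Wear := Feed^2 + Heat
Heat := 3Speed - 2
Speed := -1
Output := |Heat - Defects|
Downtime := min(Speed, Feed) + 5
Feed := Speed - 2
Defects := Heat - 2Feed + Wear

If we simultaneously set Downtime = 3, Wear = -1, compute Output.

5

Setting Downtime = 3, Wear = -1 by intervention discards those variables' equations.
Feed = Speed - 2  [with Speed=-1]  = -3
Heat = 3Speed - 2  [with Speed=-1]  = -5
Defects = Heat - 2Feed + Wear  [with Heat=-5, Feed=-3, Wear=-1]  = 0
Output = |Heat - Defects|  [with Heat=-5, Defects=0]  = 5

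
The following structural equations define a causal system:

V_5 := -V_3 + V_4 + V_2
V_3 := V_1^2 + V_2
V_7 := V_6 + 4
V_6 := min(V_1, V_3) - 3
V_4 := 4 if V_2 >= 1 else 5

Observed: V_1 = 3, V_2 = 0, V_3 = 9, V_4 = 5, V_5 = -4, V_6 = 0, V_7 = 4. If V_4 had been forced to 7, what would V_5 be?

-2

Intervening sets V_4 = 7 and removes its equation (V_4 := 4 if V_2 >= 1 else 5).
V_3 = V_1^2 + V_2  [with V_1=3, V_2=0]  = 9
V_5 = -V_3 + V_4 + V_2  [with V_3=9, V_4=7, V_2=0]  = -2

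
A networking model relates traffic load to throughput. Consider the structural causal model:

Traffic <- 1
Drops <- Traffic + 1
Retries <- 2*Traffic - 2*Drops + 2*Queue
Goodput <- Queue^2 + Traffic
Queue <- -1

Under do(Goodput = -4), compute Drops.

do(Goodput=-4) replaces the equation Goodput <- Queue^2 + Traffic with the constant Goodput = -4.
Drops is not downstream of the intervention, so its value is determined by the original equations.
Drops = Traffic + 1  [with Traffic=1]  = 2

2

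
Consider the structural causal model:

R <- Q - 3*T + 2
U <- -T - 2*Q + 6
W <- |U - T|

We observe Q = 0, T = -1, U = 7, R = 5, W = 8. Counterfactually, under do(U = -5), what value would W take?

4

do(U=-5) replaces the equation U <- -T - 2*Q + 6 with the constant U = -5.
W = |U - T|  [with U=-5, T=-1]  = 4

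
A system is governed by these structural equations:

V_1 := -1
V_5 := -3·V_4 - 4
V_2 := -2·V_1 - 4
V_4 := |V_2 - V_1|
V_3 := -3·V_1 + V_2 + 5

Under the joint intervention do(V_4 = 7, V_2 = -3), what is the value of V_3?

5

Setting V_4 = 7, V_2 = -3 by intervention discards those variables' equations.
V_3 = -3·V_1 + V_2 + 5  [with V_1=-1, V_2=-3]  = 5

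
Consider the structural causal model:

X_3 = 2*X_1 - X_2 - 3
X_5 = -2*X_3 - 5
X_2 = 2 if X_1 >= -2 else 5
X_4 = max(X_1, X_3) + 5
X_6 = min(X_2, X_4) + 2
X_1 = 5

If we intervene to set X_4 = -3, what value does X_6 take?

Under do(X_4=-3), the mechanism X_4 = max(X_1, X_3) + 5 is discarded; X_4 is fixed at -3.
X_2 = 2 if X_1 >= -2 else 5  [with X_1=5]  = 2
X_6 = min(X_2, X_4) + 2  [with X_2=2, X_4=-3]  = -1

-1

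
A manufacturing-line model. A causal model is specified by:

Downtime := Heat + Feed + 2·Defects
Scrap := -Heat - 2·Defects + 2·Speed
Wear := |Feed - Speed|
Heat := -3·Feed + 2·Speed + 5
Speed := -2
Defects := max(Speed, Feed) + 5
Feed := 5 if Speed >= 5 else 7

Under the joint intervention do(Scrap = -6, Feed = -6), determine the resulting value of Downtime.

19

Setting Scrap = -6, Feed = -6 by intervention discards those variables' equations.
Heat = -3·Feed + 2·Speed + 5  [with Feed=-6, Speed=-2]  = 19
Defects = max(Speed, Feed) + 5  [with Speed=-2, Feed=-6]  = 3
Downtime = Heat + Feed + 2·Defects  [with Heat=19, Feed=-6, Defects=3]  = 19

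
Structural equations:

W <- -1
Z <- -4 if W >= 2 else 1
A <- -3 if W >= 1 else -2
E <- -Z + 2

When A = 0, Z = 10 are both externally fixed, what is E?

Setting A = 0, Z = 10 by intervention discards those variables' equations.
E = -Z + 2  [with Z=10]  = -8

-8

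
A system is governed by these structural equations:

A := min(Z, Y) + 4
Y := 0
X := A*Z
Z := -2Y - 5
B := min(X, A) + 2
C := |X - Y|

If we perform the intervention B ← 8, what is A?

do(B=8) replaces the equation B := min(X, A) + 2 with the constant B = 8.
A is not downstream of the intervention, so its value is determined by the original equations.
Z = -2Y - 5  [with Y=0]  = -5
A = min(Z, Y) + 4  [with Z=-5, Y=0]  = -1

-1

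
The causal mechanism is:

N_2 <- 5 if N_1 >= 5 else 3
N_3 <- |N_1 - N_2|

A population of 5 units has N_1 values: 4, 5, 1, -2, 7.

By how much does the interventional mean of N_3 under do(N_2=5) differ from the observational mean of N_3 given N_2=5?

1.8

Under do(N_2=5), N_2's equation is replaced by N_2=5 for every unit. Per-unit N_3: 1, 0, 4, 7, 2. Mean = 2.8.
Observing N_2=5 restricts to units where N_2's equation naturally yields 5: N_1 ∈ {5, 7}. In that subpopulation N_3 = 0, 2, mean 1.
Difference = 2.8 − 1 = 1.8.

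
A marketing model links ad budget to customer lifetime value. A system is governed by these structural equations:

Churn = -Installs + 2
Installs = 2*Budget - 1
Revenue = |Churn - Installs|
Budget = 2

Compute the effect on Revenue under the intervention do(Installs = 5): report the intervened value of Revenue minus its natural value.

4

Under do(Installs=5), the mechanism Installs = 2*Budget - 1 is discarded; Installs is fixed at 5.
Churn = -Installs + 2  [with Installs=5]  = -3
Revenue = |Churn - Installs|  [with Churn=-3, Installs=5]  = 8
Without intervention: Installs = 2*Budget - 1  [with Budget=2]  = 3; Churn = -Installs + 2  [with Installs=3]  = -1; Revenue = |Churn - Installs|  [with Churn=-1, Installs=3]  = 4.
Change = 8 − 4 = 4.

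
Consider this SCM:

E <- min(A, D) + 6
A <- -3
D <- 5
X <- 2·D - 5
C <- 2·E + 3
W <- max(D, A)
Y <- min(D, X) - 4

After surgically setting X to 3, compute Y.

The intervention breaks the incoming arrows to X: X <- 2·D - 5 no longer applies, and X = 3.
Y = min(D, X) - 4  [with D=5, X=3]  = -1

-1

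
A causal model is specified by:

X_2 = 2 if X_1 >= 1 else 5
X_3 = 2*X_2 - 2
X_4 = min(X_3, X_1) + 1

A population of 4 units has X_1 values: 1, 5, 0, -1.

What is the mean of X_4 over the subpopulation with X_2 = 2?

E[X_4|X_2=2] averages over only the 2 units with X_2=2 (X_1 = 1, 5): X_4 = 2, 3, mean 2.5.

2.5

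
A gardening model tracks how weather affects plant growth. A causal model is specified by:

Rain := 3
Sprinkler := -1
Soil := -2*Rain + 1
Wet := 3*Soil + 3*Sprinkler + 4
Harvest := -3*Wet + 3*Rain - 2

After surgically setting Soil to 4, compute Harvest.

-32

do(Soil=4) replaces the equation Soil := -2*Rain + 1 with the constant Soil = 4.
Wet = 3*Soil + 3*Sprinkler + 4  [with Soil=4, Sprinkler=-1]  = 13
Harvest = -3*Wet + 3*Rain - 2  [with Wet=13, Rain=3]  = -32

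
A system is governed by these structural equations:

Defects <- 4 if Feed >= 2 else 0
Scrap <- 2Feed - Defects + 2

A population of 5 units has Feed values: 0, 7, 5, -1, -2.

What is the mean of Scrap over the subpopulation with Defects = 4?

Observing Defects=4 restricts to units where Defects's equation naturally yields 4: Feed ∈ {7, 5}. In that subpopulation Scrap = 12, 8, mean 10.

10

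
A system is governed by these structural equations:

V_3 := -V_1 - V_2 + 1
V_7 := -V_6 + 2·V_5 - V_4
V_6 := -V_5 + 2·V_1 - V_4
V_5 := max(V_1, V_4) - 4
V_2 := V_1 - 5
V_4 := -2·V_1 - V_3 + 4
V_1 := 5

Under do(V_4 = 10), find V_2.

0

The intervention breaks the incoming arrows to V_4: V_4 := -2·V_1 - V_3 + 4 no longer applies, and V_4 = 10.
Since V_2 is not a descendant of the intervened variable, it is unaffected.
V_2 = V_1 - 5  [with V_1=5]  = 0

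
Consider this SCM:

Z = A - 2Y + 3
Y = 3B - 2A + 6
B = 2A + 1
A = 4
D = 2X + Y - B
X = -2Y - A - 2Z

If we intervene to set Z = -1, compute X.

-52

Intervening sets Z = -1 and removes its equation (Z = A - 2Y + 3).
B = 2A + 1  [with A=4]  = 9
Y = 3B - 2A + 6  [with B=9, A=4]  = 25
X = -2Y - A - 2Z  [with Y=25, A=4, Z=-1]  = -52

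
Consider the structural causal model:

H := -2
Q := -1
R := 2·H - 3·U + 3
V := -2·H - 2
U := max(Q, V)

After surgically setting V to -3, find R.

do(V=-3) replaces the equation V := -2·H - 2 with the constant V = -3.
U = max(Q, V)  [with Q=-1, V=-3]  = -1
R = 2·H - 3·U + 3  [with H=-2, U=-1]  = 2

2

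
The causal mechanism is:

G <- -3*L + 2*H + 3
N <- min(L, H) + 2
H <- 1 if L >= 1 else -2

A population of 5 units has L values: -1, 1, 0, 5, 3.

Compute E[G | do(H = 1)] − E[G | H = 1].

Every unit gets H=1 under the intervention. G values become 8, 2, 5, -10, -4; E[G|do(H=1)] = 0.2.
Conditioning on H=1 selects the 3 unit(s) with L ∈ {1, 5, 3}. Their G values: 2, -10, -4. Mean = -4.
Difference = 0.2 − (-4) = 4.2.

4.2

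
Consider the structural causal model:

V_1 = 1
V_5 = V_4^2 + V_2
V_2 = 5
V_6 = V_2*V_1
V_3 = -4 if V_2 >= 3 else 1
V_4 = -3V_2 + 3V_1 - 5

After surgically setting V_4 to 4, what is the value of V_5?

Intervening sets V_4 = 4 and removes its equation (V_4 = -3V_2 + 3V_1 - 5).
V_5 = V_4^2 + V_2  [with V_4=4, V_2=5]  = 21

21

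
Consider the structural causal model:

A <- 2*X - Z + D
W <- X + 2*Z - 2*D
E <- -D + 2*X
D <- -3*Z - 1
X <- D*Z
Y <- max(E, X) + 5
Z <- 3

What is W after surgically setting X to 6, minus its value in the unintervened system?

36

do(X=6) replaces the equation X <- D*Z with the constant X = 6.
D = -3*Z - 1  [with Z=3]  = -10
W = X + 2*Z - 2*D  [with X=6, Z=3, D=-10]  = 32
Without intervention: D = -3*Z - 1  [with Z=3]  = -10; X = D*Z  [with D=-10, Z=3]  = -30; W = X + 2*Z - 2*D  [with X=-30, Z=3, D=-10]  = -4.
Change = 32 − (-4) = 36.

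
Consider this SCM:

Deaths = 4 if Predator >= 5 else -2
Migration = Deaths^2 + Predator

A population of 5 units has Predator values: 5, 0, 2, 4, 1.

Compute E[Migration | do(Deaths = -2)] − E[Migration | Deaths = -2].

0.65

Under do(Deaths=-2), Deaths's equation is replaced by Deaths=-2 for every unit. Per-unit Migration: 9, 4, 6, 8, 5. Mean = 6.4.
E[Migration|Deaths=-2] averages over only the 4 units with Deaths=-2 (Predator = 0, 2, 4, 1): Migration = 4, 6, 8, 5, mean 5.75.
Difference = 6.4 − 5.75 = 0.65.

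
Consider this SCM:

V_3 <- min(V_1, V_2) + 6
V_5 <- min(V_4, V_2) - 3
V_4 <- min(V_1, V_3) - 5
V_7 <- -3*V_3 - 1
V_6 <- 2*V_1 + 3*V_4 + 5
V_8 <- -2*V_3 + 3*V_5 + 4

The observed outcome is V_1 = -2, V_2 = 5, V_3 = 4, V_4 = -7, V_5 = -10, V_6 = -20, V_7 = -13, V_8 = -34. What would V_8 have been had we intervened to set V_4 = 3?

do(V_4=3) replaces the equation V_4 <- min(V_1, V_3) - 5 with the constant V_4 = 3.
V_3 = min(V_1, V_2) + 6  [with V_1=-2, V_2=5]  = 4
V_5 = min(V_4, V_2) - 3  [with V_4=3, V_2=5]  = 0
V_8 = -2*V_3 + 3*V_5 + 4  [with V_3=4, V_5=0]  = -4

-4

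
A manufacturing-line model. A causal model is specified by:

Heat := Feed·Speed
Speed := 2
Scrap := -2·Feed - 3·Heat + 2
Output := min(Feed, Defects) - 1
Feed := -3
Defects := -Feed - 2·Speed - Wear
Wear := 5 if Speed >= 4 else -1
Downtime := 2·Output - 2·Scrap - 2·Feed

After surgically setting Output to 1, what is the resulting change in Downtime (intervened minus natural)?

10

do(Output=1) replaces the equation Output := min(Feed, Defects) - 1 with the constant Output = 1.
Heat = Feed·Speed  [with Feed=-3, Speed=2]  = -6
Scrap = -2·Feed - 3·Heat + 2  [with Feed=-3, Heat=-6]  = 26
Downtime = 2·Output - 2·Scrap - 2·Feed  [with Output=1, Scrap=26, Feed=-3]  = -44
Without intervention: Heat = Feed·Speed  [with Feed=-3, Speed=2]  = -6; Wear = 5 if Speed >= 4 else -1  [with Speed=2]  = -1; Defects = -Feed - 2·Speed - Wear  [with Feed=-3, Speed=2, Wear=-1]  = 0; Scrap = -2·Feed - 3·Heat + 2  [with Feed=-3, Heat=-6]  = 26; Output = min(Feed, Defects) - 1  [with Feed=-3, Defects=0]  = -4; Downtime = 2·Output - 2·Scrap - 2·Feed  [with Output=-4, Scrap=26, Feed=-3]  = -54.
Change = -44 − (-54) = 10.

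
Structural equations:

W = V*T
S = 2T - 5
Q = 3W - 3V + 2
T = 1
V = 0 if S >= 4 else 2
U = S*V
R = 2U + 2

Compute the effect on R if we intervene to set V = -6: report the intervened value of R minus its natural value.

do(V=-6) replaces the equation V = 0 if S >= 4 else 2 with the constant V = -6.
S = 2T - 5  [with T=1]  = -3
U = S*V  [with S=-3, V=-6]  = 18
R = 2U + 2  [with U=18]  = 38
Without intervention: S = 2T - 5  [with T=1]  = -3; V = 0 if S >= 4 else 2  [with S=-3]  = 2; U = S*V  [with S=-3, V=2]  = -6; R = 2U + 2  [with U=-6]  = -10.
Change = 38 − (-10) = 48.

48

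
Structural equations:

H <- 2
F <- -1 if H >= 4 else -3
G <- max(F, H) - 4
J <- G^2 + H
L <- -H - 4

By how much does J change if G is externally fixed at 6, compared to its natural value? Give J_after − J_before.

32

The intervention breaks the incoming arrows to G: G <- max(F, H) - 4 no longer applies, and G = 6.
J = G^2 + H  [with G=6, H=2]  = 38
Without intervention: F = -1 if H >= 4 else -3  [with H=2]  = -3; G = max(F, H) - 4  [with F=-3, H=2]  = -2; J = G^2 + H  [with G=-2, H=2]  = 6.
Change = 38 − 6 = 32.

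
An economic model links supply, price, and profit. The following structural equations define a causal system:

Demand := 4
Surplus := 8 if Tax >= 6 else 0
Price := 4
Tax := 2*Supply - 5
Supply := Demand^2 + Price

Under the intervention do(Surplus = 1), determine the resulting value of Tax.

35

The intervention breaks the incoming arrows to Surplus: Surplus := 8 if Tax >= 6 else 0 no longer applies, and Surplus = 1.
Since Tax is not a descendant of the intervened variable, it is unaffected.
Supply = Demand^2 + Price  [with Demand=4, Price=4]  = 20
Tax = 2*Supply - 5  [with Supply=20]  = 35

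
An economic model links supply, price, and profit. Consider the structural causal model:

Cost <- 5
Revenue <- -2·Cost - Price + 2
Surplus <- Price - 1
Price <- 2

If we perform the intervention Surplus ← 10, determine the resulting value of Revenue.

-10

Under do(Surplus=10), the mechanism Surplus <- Price - 1 is discarded; Surplus is fixed at 10.
Since Revenue is not a descendant of the intervened variable, it is unaffected.
Revenue = -2·Cost - Price + 2  [with Cost=5, Price=2]  = -10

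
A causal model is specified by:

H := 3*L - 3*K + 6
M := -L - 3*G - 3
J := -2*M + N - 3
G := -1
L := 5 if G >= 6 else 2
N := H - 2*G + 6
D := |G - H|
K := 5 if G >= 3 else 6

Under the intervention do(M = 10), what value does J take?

The intervention breaks the incoming arrows to M: M := -L - 3*G - 3 no longer applies, and M = 10.
L = 5 if G >= 6 else 2  [with G=-1]  = 2
K = 5 if G >= 3 else 6  [with G=-1]  = 6
H = 3*L - 3*K + 6  [with L=2, K=6]  = -6
N = H - 2*G + 6  [with H=-6, G=-1]  = 2
J = -2*M + N - 3  [with M=10, N=2]  = -21

-21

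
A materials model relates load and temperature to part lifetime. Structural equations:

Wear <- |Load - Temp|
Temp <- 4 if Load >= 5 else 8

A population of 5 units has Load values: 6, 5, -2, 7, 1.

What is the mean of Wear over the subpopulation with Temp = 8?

8.5

Observing Temp=8 restricts to units where Temp's equation naturally yields 8: Load ∈ {-2, 1}. In that subpopulation Wear = 10, 7, mean 8.5.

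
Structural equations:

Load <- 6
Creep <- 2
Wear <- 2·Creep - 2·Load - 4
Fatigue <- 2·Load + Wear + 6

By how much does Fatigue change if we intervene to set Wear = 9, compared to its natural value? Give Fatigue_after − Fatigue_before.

The intervention breaks the incoming arrows to Wear: Wear <- 2·Creep - 2·Load - 4 no longer applies, and Wear = 9.
Fatigue = 2·Load + Wear + 6  [with Load=6, Wear=9]  = 27
Without intervention: Wear = 2·Creep - 2·Load - 4  [with Creep=2, Load=6]  = -12; Fatigue = 2·Load + Wear + 6  [with Load=6, Wear=-12]  = 6.
Change = 27 − 6 = 21.

21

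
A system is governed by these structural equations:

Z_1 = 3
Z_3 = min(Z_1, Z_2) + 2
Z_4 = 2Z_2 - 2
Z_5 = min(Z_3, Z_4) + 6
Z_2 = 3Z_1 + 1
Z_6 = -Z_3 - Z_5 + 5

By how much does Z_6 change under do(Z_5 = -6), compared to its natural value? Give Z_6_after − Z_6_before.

The intervention breaks the incoming arrows to Z_5: Z_5 = min(Z_3, Z_4) + 6 no longer applies, and Z_5 = -6.
Z_2 = 3Z_1 + 1  [with Z_1=3]  = 10
Z_3 = min(Z_1, Z_2) + 2  [with Z_1=3, Z_2=10]  = 5
Z_6 = -Z_3 - Z_5 + 5  [with Z_3=5, Z_5=-6]  = 6
Without intervention: Z_2 = 3Z_1 + 1  [with Z_1=3]  = 10; Z_3 = min(Z_1, Z_2) + 2  [with Z_1=3, Z_2=10]  = 5; Z_4 = 2Z_2 - 2  [with Z_2=10]  = 18; Z_5 = min(Z_3, Z_4) + 6  [with Z_3=5, Z_4=18]  = 11; Z_6 = -Z_3 - Z_5 + 5  [with Z_3=5, Z_5=11]  = -11.
Change = 6 − (-11) = 17.

17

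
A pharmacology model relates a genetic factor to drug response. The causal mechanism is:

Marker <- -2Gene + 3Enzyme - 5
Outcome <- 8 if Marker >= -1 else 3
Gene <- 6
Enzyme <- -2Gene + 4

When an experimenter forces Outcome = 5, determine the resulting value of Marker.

-41

Under do(Outcome=5), the mechanism Outcome <- 8 if Marker >= -1 else 3 is discarded; Outcome is fixed at 5.
Since Marker is not a descendant of the intervened variable, it is unaffected.
Enzyme = -2Gene + 4  [with Gene=6]  = -8
Marker = -2Gene + 3Enzyme - 5  [with Gene=6, Enzyme=-8]  = -41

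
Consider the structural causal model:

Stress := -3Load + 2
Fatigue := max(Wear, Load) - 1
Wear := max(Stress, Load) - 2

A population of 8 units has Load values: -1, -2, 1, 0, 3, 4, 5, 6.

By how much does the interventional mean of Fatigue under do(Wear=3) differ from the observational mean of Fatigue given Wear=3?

-0.25

do(Wear=3) breaks Wear's dependence on Load. With Wear=3 fixed, Fatigue across the units is 2, 2, 2, 2, 2, 3, 4, 5, mean 2.75.
Observing Wear=3 restricts to units where Wear's equation naturally yields 3: Load ∈ {-1, 5}. In that subpopulation Fatigue = 2, 4, mean 3.
Difference = 2.75 − 3 = -0.25.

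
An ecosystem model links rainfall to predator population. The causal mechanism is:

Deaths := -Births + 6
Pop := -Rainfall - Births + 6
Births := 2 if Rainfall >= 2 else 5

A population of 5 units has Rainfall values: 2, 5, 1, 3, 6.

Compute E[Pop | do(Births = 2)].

0.6

Under do(Births=2), Births's equation is replaced by Births=2 for every unit. Per-unit Pop: 2, -1, 3, 1, -2. Mean = 0.6.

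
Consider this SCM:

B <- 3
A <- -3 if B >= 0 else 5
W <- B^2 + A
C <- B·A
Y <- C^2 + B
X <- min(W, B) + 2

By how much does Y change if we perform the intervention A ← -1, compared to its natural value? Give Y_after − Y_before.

do(A=-1) replaces the equation A <- -3 if B >= 0 else 5 with the constant A = -1.
C = B·A  [with B=3, A=-1]  = -3
Y = C^2 + B  [with C=-3, B=3]  = 12
Without intervention: A = -3 if B >= 0 else 5  [with B=3]  = -3; C = B·A  [with B=3, A=-3]  = -9; Y = C^2 + B  [with C=-9, B=3]  = 84.
Change = 12 − 84 = -72.

-72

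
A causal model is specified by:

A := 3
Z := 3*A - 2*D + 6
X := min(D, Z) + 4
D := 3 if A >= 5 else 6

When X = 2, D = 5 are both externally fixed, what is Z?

5

Setting X = 2, D = 5 by intervention discards those variables' equations.
Z = 3*A - 2*D + 6  [with A=3, D=5]  = 5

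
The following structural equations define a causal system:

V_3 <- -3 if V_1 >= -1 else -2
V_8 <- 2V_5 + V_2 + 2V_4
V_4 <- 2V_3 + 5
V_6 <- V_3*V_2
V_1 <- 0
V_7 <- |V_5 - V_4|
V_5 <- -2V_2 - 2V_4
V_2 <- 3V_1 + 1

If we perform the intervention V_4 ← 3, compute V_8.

-9

do(V_4=3) replaces the equation V_4 <- 2V_3 + 5 with the constant V_4 = 3.
V_2 = 3V_1 + 1  [with V_1=0]  = 1
V_5 = -2V_2 - 2V_4  [with V_2=1, V_4=3]  = -8
V_8 = 2V_5 + V_2 + 2V_4  [with V_5=-8, V_2=1, V_4=3]  = -9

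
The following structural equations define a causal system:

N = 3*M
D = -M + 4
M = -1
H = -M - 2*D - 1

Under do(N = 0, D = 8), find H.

-16

Setting N = 0, D = 8 by intervention discards those variables' equations.
H = -M - 2*D - 1  [with M=-1, D=8]  = -16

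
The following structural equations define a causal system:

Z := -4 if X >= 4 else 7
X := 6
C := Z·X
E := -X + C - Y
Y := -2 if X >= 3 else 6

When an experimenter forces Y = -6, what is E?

Intervening sets Y = -6 and removes its equation (Y := -2 if X >= 3 else 6).
Z = -4 if X >= 4 else 7  [with X=6]  = -4
C = Z·X  [with Z=-4, X=6]  = -24
E = -X + C - Y  [with X=6, C=-24, Y=-6]  = -24

-24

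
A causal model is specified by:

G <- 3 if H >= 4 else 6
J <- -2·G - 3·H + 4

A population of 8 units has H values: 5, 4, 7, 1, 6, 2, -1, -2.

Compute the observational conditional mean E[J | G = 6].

E[J|G=6] averages over only the 4 units with G=6 (H = 1, 2, -1, -2): J = -11, -14, -5, -2, mean -8.

-8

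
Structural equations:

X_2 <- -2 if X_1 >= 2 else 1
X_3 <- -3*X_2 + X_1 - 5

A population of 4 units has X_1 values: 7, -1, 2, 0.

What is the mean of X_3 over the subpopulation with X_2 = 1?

Observing X_2=1 restricts to units where X_2's equation naturally yields 1: X_1 ∈ {-1, 0}. In that subpopulation X_3 = -9, -8, mean -8.5.

-8.5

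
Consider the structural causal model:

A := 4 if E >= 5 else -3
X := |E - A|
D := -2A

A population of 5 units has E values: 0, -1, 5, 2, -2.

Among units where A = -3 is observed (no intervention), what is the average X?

E[X|A=-3] averages over only the 4 units with A=-3 (E = 0, -1, 2, -2): X = 3, 2, 5, 1, mean 2.75.

2.75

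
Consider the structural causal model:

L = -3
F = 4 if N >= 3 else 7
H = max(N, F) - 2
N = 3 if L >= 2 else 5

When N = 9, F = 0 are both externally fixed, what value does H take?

Setting N = 9, F = 0 by intervention discards those variables' equations.
H = max(N, F) - 2  [with N=9, F=0]  = 7

7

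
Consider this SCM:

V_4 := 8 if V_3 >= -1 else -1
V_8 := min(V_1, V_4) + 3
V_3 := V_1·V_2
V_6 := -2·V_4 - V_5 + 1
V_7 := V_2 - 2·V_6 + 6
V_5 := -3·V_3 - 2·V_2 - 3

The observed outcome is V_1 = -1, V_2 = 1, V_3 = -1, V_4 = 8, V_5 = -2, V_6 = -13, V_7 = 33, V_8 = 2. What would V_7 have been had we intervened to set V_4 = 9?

37

The intervention breaks the incoming arrows to V_4: V_4 := 8 if V_3 >= -1 else -1 no longer applies, and V_4 = 9.
V_3 = V_1·V_2  [with V_1=-1, V_2=1]  = -1
V_5 = -3·V_3 - 2·V_2 - 3  [with V_3=-1, V_2=1]  = -2
V_6 = -2·V_4 - V_5 + 1  [with V_4=9, V_5=-2]  = -15
V_7 = V_2 - 2·V_6 + 6  [with V_2=1, V_6=-15]  = 37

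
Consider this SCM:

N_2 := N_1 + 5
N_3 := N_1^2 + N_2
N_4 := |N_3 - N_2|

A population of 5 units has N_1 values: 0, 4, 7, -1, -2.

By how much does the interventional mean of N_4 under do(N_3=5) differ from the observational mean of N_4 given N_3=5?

2.3

Under do(N_3=5), N_3's equation is replaced by N_3=5 for every unit. Per-unit N_4: 0, 4, 7, 1, 2. Mean = 2.8.
Observing N_3=5 restricts to units where N_3's equation naturally yields 5: N_1 ∈ {0, -1}. In that subpopulation N_4 = 0, 1, mean 0.5.
Difference = 2.8 − 0.5 = 2.3.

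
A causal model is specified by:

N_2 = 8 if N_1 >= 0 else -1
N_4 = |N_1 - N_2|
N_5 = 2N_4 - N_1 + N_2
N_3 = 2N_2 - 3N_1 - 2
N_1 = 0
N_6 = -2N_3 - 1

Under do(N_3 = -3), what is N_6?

5

The intervention breaks the incoming arrows to N_3: N_3 = 2N_2 - 3N_1 - 2 no longer applies, and N_3 = -3.
N_6 = -2N_3 - 1  [with N_3=-3]  = 5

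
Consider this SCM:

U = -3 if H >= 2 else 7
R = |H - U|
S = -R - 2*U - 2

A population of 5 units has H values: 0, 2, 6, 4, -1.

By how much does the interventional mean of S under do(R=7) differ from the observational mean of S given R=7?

Under do(R=7), R's equation is replaced by R=7 for every unit. Per-unit S: -23, -3, -3, -3, -23. Mean = -11.
Conditioning on R=7 selects the 2 unit(s) with H ∈ {0, 4}. Their S values: -23, -3. Mean = -13.
Difference = -11 − (-13) = 2.

2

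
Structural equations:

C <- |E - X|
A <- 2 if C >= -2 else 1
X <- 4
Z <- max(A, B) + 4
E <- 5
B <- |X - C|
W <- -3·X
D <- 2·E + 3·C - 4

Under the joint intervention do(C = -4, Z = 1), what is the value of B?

Setting C = -4, Z = 1 by intervention discards those variables' equations.
B = |X - C|  [with X=4, C=-4]  = 8

8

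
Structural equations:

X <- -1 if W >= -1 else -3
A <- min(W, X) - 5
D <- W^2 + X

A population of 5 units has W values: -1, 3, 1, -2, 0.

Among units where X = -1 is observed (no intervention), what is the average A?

E[A|X=-1] averages over only the 4 units with X=-1 (W = -1, 3, 1, 0): A = -6, -6, -6, -6, mean -6.

-6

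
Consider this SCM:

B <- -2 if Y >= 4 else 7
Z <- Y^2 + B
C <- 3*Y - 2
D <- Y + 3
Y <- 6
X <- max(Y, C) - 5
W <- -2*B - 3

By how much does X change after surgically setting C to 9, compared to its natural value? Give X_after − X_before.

do(C=9) replaces the equation C <- 3*Y - 2 with the constant C = 9.
X = max(Y, C) - 5  [with Y=6, C=9]  = 4
Without intervention: C = 3*Y - 2  [with Y=6]  = 16; X = max(Y, C) - 5  [with Y=6, C=16]  = 11.
Change = 4 − 11 = -7.

-7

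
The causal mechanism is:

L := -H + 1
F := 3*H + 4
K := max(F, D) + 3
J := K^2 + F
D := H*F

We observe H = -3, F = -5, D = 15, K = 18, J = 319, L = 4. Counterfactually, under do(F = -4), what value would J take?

221

do(F=-4) replaces the equation F := 3*H + 4 with the constant F = -4.
D = H*F  [with H=-3, F=-4]  = 12
K = max(F, D) + 3  [with F=-4, D=12]  = 15
J = K^2 + F  [with K=15, F=-4]  = 221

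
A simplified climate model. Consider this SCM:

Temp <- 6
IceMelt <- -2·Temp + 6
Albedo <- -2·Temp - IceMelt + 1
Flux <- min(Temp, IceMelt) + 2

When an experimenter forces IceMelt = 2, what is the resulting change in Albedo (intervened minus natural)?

-8

The intervention breaks the incoming arrows to IceMelt: IceMelt <- -2·Temp + 6 no longer applies, and IceMelt = 2.
Albedo = -2·Temp - IceMelt + 1  [with Temp=6, IceMelt=2]  = -13
Without intervention: IceMelt = -2·Temp + 6  [with Temp=6]  = -6; Albedo = -2·Temp - IceMelt + 1  [with Temp=6, IceMelt=-6]  = -5.
Change = -13 − (-5) = -8.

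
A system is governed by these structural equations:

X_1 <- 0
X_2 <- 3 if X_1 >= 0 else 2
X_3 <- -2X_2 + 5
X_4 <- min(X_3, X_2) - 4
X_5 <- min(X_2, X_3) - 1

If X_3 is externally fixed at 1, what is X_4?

The intervention breaks the incoming arrows to X_3: X_3 <- -2X_2 + 5 no longer applies, and X_3 = 1.
X_2 = 3 if X_1 >= 0 else 2  [with X_1=0]  = 3
X_4 = min(X_3, X_2) - 4  [with X_3=1, X_2=3]  = -3

-3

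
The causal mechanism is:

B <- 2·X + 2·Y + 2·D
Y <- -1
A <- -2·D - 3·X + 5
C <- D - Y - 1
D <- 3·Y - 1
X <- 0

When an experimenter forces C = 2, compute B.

The intervention breaks the incoming arrows to C: C <- D - Y - 1 no longer applies, and C = 2.
Since B is not a descendant of the intervened variable, it is unaffected.
D = 3·Y - 1  [with Y=-1]  = -4
B = 2·X + 2·Y + 2·D  [with X=0, Y=-1, D=-4]  = -10

-10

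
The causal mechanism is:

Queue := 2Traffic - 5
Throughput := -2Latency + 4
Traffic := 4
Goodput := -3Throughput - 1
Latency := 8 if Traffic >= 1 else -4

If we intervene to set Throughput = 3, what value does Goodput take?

Intervening sets Throughput = 3 and removes its equation (Throughput := -2Latency + 4).
Goodput = -3Throughput - 1  [with Throughput=3]  = -10

-10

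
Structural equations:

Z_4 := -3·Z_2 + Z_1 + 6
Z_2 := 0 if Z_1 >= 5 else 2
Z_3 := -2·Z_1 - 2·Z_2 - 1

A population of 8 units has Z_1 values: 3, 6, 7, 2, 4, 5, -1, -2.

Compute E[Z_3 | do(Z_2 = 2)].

-11

Under do(Z_2=2), Z_2's equation is replaced by Z_2=2 for every unit. Per-unit Z_3: -11, -17, -19, -9, -13, -15, -3, -1. Mean = -11.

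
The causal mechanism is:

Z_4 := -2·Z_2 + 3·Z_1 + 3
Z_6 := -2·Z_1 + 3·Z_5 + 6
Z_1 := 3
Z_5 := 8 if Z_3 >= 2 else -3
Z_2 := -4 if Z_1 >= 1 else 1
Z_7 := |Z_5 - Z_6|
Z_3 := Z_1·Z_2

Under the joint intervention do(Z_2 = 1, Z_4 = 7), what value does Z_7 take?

16

Setting Z_2 = 1, Z_4 = 7 by intervention discards those variables' equations.
Z_3 = Z_1·Z_2  [with Z_1=3, Z_2=1]  = 3
Z_5 = 8 if Z_3 >= 2 else -3  [with Z_3=3]  = 8
Z_6 = -2·Z_1 + 3·Z_5 + 6  [with Z_1=3, Z_5=8]  = 24
Z_7 = |Z_5 - Z_6|  [with Z_5=8, Z_6=24]  = 16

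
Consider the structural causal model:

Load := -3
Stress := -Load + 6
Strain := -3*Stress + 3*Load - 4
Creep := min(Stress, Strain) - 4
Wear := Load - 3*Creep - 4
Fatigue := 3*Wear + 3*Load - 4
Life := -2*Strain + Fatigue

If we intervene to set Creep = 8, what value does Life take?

-26

The intervention breaks the incoming arrows to Creep: Creep := min(Stress, Strain) - 4 no longer applies, and Creep = 8.
Stress = -Load + 6  [with Load=-3]  = 9
Strain = -3*Stress + 3*Load - 4  [with Stress=9, Load=-3]  = -40
Wear = Load - 3*Creep - 4  [with Load=-3, Creep=8]  = -31
Fatigue = 3*Wear + 3*Load - 4  [with Wear=-31, Load=-3]  = -106
Life = -2*Strain + Fatigue  [with Strain=-40, Fatigue=-106]  = -26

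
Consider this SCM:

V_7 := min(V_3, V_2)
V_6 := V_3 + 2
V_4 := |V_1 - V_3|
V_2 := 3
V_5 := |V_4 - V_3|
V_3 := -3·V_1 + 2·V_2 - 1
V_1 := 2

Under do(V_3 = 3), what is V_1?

2

Under do(V_3=3), the mechanism V_3 := -3·V_1 + 2·V_2 - 1 is discarded; V_3 is fixed at 3.
V_1 is not downstream of the intervention, so its value is determined by the original equations.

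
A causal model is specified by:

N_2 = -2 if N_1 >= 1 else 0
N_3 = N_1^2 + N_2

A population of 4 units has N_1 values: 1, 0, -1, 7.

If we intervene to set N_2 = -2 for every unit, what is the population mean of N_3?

10.75

The intervention sets N_2=-2 in all 4 units regardless of N_1. Recomputing N_3 per unit gives -1, -2, -1, 47; average 10.75.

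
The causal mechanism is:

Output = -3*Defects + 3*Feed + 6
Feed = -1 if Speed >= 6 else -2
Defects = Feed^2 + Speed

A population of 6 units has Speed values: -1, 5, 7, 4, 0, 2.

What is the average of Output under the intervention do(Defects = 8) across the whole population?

Under do(Defects=8), Defects's equation is replaced by Defects=8 for every unit. Per-unit Output: -24, -24, -21, -24, -24, -24. Mean = -23.5.

-23.5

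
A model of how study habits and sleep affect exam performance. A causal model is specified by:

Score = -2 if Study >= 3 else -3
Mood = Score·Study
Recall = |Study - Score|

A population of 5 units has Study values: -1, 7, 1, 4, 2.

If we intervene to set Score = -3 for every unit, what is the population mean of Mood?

The intervention sets Score=-3 in all 5 units regardless of Study. Recomputing Mood per unit gives 3, -21, -3, -12, -6; average -7.8.

-7.8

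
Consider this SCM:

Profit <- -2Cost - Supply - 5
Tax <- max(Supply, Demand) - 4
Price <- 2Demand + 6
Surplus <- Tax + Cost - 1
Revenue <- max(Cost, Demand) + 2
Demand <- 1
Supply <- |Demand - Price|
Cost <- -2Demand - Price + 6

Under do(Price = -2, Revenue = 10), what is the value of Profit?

The joint intervention fixes Price = -2, Revenue = 10, removing each variable's own equation.
Supply = |Demand - Price|  [with Demand=1, Price=-2]  = 3
Cost = -2Demand - Price + 6  [with Demand=1, Price=-2]  = 6
Profit = -2Cost - Supply - 5  [with Cost=6, Supply=3]  = -20

-20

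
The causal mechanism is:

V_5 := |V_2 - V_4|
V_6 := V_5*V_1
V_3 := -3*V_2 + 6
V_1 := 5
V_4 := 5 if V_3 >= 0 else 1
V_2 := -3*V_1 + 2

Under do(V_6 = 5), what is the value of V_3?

do(V_6=5) replaces the equation V_6 := V_5*V_1 with the constant V_6 = 5.
V_3 is not downstream of the intervention, so its value is determined by the original equations.
V_2 = -3*V_1 + 2  [with V_1=5]  = -13
V_3 = -3*V_2 + 6  [with V_2=-13]  = 45

45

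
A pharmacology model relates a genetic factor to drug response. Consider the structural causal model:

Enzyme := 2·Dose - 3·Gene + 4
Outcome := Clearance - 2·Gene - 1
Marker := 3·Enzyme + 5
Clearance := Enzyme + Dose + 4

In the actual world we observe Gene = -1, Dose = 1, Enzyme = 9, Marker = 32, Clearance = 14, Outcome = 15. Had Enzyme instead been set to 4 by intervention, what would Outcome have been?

The intervention breaks the incoming arrows to Enzyme: Enzyme := 2·Dose - 3·Gene + 4 no longer applies, and Enzyme = 4.
Clearance = Enzyme + Dose + 4  [with Enzyme=4, Dose=1]  = 9
Outcome = Clearance - 2·Gene - 1  [with Clearance=9, Gene=-1]  = 10

10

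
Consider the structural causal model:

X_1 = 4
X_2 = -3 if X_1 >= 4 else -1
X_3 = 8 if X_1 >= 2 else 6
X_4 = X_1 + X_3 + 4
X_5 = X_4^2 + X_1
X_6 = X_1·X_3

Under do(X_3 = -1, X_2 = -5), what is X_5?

53

Setting X_3 = -1, X_2 = -5 by intervention discards those variables' equations.
X_4 = X_1 + X_3 + 4  [with X_1=4, X_3=-1]  = 7
X_5 = X_4^2 + X_1  [with X_4=7, X_1=4]  = 53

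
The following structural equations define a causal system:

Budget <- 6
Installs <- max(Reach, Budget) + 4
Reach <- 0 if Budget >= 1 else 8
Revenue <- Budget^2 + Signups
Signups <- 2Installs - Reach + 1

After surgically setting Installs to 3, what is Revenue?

do(Installs=3) replaces the equation Installs <- max(Reach, Budget) + 4 with the constant Installs = 3.
Reach = 0 if Budget >= 1 else 8  [with Budget=6]  = 0
Signups = 2Installs - Reach + 1  [with Installs=3, Reach=0]  = 7
Revenue = Budget^2 + Signups  [with Budget=6, Signups=7]  = 43

43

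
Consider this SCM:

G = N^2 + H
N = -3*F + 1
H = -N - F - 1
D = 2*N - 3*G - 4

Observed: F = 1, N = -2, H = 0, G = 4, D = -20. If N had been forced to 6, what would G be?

28

Under do(N=6), the mechanism N = -3*F + 1 is discarded; N is fixed at 6.
H = -N - F - 1  [with N=6, F=1]  = -8
G = N^2 + H  [with N=6, H=-8]  = 28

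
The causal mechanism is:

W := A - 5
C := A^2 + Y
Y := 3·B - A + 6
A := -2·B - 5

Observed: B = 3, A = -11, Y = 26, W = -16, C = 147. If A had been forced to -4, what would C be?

35

do(A=-4) replaces the equation A := -2·B - 5 with the constant A = -4.
Y = 3·B - A + 6  [with B=3, A=-4]  = 19
C = A^2 + Y  [with A=-4, Y=19]  = 35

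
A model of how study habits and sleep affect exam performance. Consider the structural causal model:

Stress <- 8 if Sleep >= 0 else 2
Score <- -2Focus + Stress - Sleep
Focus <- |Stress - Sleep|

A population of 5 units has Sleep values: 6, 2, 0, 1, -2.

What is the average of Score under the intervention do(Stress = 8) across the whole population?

The intervention sets Stress=8 in all 5 units regardless of Sleep. Recomputing Score per unit gives -2, -6, -8, -7, -10; average -6.6.

-6.6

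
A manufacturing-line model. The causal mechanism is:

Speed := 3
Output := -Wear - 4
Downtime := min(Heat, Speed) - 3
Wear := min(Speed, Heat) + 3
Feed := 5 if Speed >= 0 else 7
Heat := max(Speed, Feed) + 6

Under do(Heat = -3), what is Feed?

Under do(Heat=-3), the mechanism Heat := max(Speed, Feed) + 6 is discarded; Heat is fixed at -3.
Since Feed is not a descendant of the intervened variable, it is unaffected.
Feed = 5 if Speed >= 0 else 7  [with Speed=3]  = 5

5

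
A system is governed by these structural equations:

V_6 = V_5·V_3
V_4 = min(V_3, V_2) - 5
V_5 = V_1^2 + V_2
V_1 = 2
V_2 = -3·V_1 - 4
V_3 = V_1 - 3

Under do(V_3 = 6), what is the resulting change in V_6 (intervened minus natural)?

-42

The intervention breaks the incoming arrows to V_3: V_3 = V_1 - 3 no longer applies, and V_3 = 6.
V_2 = -3·V_1 - 4  [with V_1=2]  = -10
V_5 = V_1^2 + V_2  [with V_1=2, V_2=-10]  = -6
V_6 = V_5·V_3  [with V_5=-6, V_3=6]  = -36
Without intervention: V_2 = -3·V_1 - 4  [with V_1=2]  = -10; V_3 = V_1 - 3  [with V_1=2]  = -1; V_5 = V_1^2 + V_2  [with V_1=2, V_2=-10]  = -6; V_6 = V_5·V_3  [with V_5=-6, V_3=-1]  = 6.
Change = -36 − 6 = -42.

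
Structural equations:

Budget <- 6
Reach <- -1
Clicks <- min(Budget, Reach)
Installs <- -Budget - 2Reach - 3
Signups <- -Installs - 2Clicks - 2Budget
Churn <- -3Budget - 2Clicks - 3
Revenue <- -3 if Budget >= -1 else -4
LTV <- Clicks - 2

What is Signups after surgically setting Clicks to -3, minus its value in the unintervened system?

do(Clicks=-3) replaces the equation Clicks <- min(Budget, Reach) with the constant Clicks = -3.
Installs = -Budget - 2Reach - 3  [with Budget=6, Reach=-1]  = -7
Signups = -Installs - 2Clicks - 2Budget  [with Installs=-7, Clicks=-3, Budget=6]  = 1
Without intervention: Clicks = min(Budget, Reach)  [with Budget=6, Reach=-1]  = -1; Installs = -Budget - 2Reach - 3  [with Budget=6, Reach=-1]  = -7; Signups = -Installs - 2Clicks - 2Budget  [with Installs=-7, Clicks=-1, Budget=6]  = -3.
Change = 1 − (-3) = 4.

4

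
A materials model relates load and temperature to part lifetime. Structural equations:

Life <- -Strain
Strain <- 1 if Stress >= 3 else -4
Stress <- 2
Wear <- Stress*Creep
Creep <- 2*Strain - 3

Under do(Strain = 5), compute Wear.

Under do(Strain=5), the mechanism Strain <- 1 if Stress >= 3 else -4 is discarded; Strain is fixed at 5.
Creep = 2*Strain - 3  [with Strain=5]  = 7
Wear = Stress*Creep  [with Stress=2, Creep=7]  = 14

14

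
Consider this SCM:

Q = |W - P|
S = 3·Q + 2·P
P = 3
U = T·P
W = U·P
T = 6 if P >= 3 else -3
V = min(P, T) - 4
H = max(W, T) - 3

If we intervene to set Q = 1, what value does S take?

Intervening sets Q = 1 and removes its equation (Q = |W - P|).
S = 3·Q + 2·P  [with Q=1, P=3]  = 9

9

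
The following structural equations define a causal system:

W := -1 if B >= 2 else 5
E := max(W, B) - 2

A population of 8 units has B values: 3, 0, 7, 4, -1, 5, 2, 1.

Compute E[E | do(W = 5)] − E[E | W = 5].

The intervention sets W=5 in all 8 units regardless of B. Recomputing E per unit gives 3, 3, 5, 3, 3, 3, 3, 3; average 3.25.
E[E|W=5] averages over only the 3 units with W=5 (B = 0, -1, 1): E = 3, 3, 3, mean 3.
Difference = 3.25 − 3 = 0.25.

0.25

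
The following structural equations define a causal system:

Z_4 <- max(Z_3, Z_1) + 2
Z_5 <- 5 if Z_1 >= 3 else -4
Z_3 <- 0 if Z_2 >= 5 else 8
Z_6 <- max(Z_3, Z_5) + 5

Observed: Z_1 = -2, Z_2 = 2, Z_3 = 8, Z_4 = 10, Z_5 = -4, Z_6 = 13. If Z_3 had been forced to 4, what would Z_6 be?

9

The intervention breaks the incoming arrows to Z_3: Z_3 <- 0 if Z_2 >= 5 else 8 no longer applies, and Z_3 = 4.
Z_5 = 5 if Z_1 >= 3 else -4  [with Z_1=-2]  = -4
Z_6 = max(Z_3, Z_5) + 5  [with Z_3=4, Z_5=-4]  = 9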